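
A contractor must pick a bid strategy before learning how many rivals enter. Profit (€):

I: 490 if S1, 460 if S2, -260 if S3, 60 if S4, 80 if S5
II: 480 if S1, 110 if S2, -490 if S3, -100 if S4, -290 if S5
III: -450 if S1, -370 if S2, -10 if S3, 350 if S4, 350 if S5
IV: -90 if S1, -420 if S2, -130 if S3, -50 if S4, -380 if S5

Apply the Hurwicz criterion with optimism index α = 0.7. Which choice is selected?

I

I: 0.7·490 + 0.3·(-260) = 265
II: 0.7·480 + 0.3·(-490) = 189
III: 0.7·350 + 0.3·(-450) = 110
IV: 0.7·(-50) + 0.3·(-420) = -161
Highest Hurwicz score = 265 → I.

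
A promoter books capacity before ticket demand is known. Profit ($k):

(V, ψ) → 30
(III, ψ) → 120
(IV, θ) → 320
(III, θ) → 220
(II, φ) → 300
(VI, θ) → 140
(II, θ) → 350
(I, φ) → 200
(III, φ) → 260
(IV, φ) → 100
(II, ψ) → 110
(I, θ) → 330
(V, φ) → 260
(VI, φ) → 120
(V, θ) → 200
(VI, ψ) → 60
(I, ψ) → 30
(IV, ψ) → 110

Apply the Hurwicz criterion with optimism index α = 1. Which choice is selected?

I: 1·330 + 0·30 = 330
II: 1·350 + 0·110 = 350
III: 1·260 + 0·120 = 260
IV: 1·320 + 0·100 = 320
V: 1·260 + 0·30 = 260
VI: 1·140 + 0·60 = 140
Highest Hurwicz score = 350 → II.

II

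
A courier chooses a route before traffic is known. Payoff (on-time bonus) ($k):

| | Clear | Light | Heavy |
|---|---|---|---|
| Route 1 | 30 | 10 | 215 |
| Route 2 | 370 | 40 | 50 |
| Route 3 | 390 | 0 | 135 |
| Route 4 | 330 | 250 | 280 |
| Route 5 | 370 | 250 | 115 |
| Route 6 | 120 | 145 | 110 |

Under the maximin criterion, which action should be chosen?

Route 4

Row minima: Route 1=10, Route 2=40, Route 3=0, Route 4=250, Route 5=115, Route 6=110
Best worst-case = 250 → Route 4.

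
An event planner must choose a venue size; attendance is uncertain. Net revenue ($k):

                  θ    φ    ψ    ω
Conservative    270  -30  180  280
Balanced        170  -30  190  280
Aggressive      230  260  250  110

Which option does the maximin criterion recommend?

Row minima: Conservative=-30, Balanced=-30, Aggressive=110
Best worst-case = 110 → Aggressive.

Aggressive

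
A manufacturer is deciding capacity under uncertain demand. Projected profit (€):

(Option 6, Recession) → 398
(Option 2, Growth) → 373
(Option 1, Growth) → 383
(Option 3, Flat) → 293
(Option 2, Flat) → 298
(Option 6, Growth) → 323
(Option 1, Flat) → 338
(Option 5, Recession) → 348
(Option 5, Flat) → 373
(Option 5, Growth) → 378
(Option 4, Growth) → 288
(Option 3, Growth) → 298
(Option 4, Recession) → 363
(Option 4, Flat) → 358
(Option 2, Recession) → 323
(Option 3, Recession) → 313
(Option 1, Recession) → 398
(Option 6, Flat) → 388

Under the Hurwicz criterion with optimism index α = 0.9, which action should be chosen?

Option 1

Option 1: 0.9·398 + 0.1·338 = 392
Option 2: 0.9·373 + 0.1·298 = 365.5
Option 3: 0.9·313 + 0.1·293 = 311
Option 4: 0.9·363 + 0.1·288 = 355.5
Option 5: 0.9·378 + 0.1·348 = 375
Option 6: 0.9·398 + 0.1·323 = 390.5
Highest Hurwicz score = 392 → Option 1.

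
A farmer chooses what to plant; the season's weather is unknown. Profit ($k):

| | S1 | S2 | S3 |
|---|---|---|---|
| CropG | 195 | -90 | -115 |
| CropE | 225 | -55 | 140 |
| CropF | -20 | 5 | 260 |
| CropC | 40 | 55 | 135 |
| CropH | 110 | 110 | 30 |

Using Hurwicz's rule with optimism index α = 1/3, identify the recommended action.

CropF

CropG: 1/3·195 + 2/3·(-115) = -35/3
CropE: 1/3·225 + 2/3·(-55) = 115/3
CropF: 1/3·260 + 2/3·(-20) = 220/3
CropC: 1/3·135 + 2/3·40 = 215/3
CropH: 1/3·110 + 2/3·30 = 170/3
Highest Hurwicz score = 220/3 → CropF.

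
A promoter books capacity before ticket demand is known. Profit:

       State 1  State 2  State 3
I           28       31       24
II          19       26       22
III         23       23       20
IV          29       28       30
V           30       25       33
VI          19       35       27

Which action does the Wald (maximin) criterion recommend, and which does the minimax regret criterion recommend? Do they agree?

Row minima: I=24, II=19, III=20, IV=28, V=25, VI=19
Best worst-case = 28 → IV.
Column bests: State 1=30, State 2=35, State 3=33.
I regrets: 2, 4, 9 → max 9
II regrets: 11, 9, 11 → max 11
III regrets: 7, 12, 13 → max 13
IV regrets: 1, 7, 3 → max 7
V regrets: 0, 10, 0 → max 10
VI regrets: 11, 0, 6 → max 11
Smallest max regret = 7 → IV.

maximin → IV; minimax regret → IV (agree)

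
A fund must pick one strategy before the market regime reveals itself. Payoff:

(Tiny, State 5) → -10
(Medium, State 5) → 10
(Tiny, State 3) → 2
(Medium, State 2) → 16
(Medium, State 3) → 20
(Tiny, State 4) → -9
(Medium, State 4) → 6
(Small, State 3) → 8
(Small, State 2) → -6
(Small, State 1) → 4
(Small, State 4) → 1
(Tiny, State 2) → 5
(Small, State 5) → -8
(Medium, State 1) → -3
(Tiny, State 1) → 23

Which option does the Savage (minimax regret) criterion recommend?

Tiny

Column bests: State 1=23, State 2=16, State 3=20, State 4=6, State 5=10.
Tiny regrets: 0, 11, 18, 15, 20 → max 20
Small regrets: 19, 22, 12, 5, 18 → max 22
Medium regrets: 26, 0, 0, 0, 0 → max 26
Smallest max regret = 20 → Tiny.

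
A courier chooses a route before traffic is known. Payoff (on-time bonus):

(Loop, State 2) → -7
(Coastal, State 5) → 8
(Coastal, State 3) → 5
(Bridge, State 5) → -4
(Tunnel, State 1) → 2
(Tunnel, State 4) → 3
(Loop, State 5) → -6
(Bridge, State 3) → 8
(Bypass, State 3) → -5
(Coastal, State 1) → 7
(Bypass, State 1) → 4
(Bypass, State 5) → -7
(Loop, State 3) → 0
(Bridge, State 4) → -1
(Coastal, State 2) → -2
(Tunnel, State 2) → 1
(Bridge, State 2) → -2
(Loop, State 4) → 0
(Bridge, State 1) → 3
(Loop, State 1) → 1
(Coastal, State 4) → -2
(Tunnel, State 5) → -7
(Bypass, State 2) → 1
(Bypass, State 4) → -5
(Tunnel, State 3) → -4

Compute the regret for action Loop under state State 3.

8

Best payoff under State 3 is 8.
Regret = 8 − 0 = 8.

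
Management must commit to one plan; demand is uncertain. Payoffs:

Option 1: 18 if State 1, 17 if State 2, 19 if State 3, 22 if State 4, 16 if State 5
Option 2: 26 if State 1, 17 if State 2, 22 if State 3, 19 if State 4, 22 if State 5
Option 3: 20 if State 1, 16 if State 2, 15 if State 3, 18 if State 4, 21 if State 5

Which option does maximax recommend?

Row maxima: Option 1=22, Option 2=26, Option 3=21
Best best-case = 26 → Option 2.

Option 2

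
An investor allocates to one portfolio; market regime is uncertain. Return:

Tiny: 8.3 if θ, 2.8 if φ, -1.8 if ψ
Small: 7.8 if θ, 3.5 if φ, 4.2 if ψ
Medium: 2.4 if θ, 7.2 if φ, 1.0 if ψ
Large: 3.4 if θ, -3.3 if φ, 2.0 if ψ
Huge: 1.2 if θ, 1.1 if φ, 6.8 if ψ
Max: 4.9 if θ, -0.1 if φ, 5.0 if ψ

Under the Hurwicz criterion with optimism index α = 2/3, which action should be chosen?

Tiny: 2/3·8.3 + 1/3·(-1.8) = 74/15
Small: 2/3·7.8 + 1/3·3.5 = 191/30
Medium: 2/3·7.2 + 1/3·1.0 = 77/15
Large: 2/3·3.4 + 1/3·(-3.3) = 7/6
Huge: 2/3·6.8 + 1/3·1.1 = 4.9
Max: 2/3·5.0 + 1/3·(-0.1) = 3.3
Highest Hurwicz score = 191/30 → Small.

Small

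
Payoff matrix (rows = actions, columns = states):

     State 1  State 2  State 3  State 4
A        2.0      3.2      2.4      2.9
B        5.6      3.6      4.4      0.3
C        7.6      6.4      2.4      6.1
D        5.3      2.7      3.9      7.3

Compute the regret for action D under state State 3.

0.5

Best payoff under State 3 is 4.4.
Regret = 4.4 − 3.9 = 0.5.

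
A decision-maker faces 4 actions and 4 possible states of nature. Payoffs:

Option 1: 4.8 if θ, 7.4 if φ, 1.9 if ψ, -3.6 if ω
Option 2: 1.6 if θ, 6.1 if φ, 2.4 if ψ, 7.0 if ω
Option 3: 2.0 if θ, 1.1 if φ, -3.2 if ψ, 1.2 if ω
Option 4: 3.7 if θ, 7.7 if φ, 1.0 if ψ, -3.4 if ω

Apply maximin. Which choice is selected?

Option 2

Row minima: Option 1=-3.6, Option 2=1.6, Option 3=-3.2, Option 4=-3.4
Best worst-case = 1.6 → Option 2.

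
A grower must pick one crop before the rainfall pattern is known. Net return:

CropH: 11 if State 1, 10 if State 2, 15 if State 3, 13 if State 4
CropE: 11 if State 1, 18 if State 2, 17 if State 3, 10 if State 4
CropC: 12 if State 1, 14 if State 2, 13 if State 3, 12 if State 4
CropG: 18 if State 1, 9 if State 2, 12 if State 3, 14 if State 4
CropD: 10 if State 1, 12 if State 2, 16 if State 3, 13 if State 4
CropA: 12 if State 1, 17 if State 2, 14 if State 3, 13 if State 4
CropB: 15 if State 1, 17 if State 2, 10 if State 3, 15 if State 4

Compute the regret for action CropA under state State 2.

1

Best payoff under State 2 is 18.
Regret = 18 − 17 = 1.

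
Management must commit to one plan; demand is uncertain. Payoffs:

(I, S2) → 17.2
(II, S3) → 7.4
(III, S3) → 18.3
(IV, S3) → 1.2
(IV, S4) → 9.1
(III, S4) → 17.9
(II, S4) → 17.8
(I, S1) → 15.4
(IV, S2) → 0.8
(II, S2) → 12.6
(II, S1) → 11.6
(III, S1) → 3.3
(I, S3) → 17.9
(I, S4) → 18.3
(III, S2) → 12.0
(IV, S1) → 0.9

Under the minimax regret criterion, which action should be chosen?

I

Column bests: S1=15.4, S2=17.2, S3=18.3, S4=18.3.
I regrets: 0.0, 0.0, 0.4, 0.0 → max 0.4
II regrets: 3.8, 4.6, 10.9, 0.5 → max 10.9
III regrets: 12.1, 5.2, 0.0, 0.4 → max 12.1
IV regrets: 14.5, 16.4, 17.1, 9.2 → max 17.1
Smallest max regret = 0.4 → I.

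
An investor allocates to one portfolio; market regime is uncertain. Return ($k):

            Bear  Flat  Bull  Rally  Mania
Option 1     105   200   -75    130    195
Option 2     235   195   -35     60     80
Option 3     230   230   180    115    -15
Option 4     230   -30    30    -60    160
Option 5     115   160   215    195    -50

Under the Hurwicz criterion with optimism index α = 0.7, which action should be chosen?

Option 1: 0.7·200 + 0.3·(-75) = 117.5
Option 2: 0.7·235 + 0.3·(-35) = 154
Option 3: 0.7·230 + 0.3·(-15) = 156.5
Option 4: 0.7·230 + 0.3·(-60) = 143
Option 5: 0.7·215 + 0.3·(-50) = 135.5
Highest Hurwicz score = 156.5 → Option 3.

Option 3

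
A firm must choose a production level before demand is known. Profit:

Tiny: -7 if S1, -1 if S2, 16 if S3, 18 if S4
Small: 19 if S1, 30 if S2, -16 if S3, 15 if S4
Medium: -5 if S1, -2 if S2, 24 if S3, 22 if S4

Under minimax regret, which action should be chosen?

Tiny

Column bests: S1=19, S2=30, S3=24, S4=22.
Tiny regrets: 26, 31, 8, 4 → max 31
Small regrets: 0, 0, 40, 7 → max 40
Medium regrets: 24, 32, 0, 0 → max 32
Smallest max regret = 31 → Tiny.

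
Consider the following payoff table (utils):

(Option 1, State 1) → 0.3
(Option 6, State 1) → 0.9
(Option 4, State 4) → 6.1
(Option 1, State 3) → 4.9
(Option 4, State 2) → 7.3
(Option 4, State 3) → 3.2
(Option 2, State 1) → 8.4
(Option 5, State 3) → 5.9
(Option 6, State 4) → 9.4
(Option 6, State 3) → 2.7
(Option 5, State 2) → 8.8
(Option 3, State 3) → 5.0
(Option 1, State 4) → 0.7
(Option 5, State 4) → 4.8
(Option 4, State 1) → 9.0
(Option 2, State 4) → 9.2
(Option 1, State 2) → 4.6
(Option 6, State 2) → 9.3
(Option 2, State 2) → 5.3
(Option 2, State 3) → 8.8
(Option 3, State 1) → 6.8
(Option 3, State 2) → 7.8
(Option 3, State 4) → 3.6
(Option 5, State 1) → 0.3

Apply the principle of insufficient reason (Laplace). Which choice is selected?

Row averages: Option 1=2.625, Option 2=7.925, Option 3=5.8, Option 4=6.4, Option 5=4.95, Option 6=5.575
Highest average = 7.925 → Option 2.

Option 2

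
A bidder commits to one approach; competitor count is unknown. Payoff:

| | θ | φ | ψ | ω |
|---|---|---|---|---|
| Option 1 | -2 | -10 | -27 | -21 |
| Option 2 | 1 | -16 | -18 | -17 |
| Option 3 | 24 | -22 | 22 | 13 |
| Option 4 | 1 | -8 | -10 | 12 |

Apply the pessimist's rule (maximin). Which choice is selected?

Row minima: Option 1=-27, Option 2=-18, Option 3=-22, Option 4=-10
Best worst-case = -10 → Option 4.

Option 4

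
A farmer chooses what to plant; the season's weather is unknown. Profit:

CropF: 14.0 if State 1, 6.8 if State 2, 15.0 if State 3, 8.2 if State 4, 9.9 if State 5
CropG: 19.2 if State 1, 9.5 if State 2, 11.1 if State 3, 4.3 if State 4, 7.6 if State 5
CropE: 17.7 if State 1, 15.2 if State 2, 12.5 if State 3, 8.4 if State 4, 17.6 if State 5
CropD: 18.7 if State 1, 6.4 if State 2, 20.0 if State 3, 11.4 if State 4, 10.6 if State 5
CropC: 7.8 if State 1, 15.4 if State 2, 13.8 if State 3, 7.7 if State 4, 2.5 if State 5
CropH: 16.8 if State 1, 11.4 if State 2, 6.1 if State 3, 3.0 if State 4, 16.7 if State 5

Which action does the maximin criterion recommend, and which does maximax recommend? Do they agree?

maximin → CropE; maximax → CropD (disagree)

Row minima: CropF=6.8, CropG=4.3, CropE=8.4, CropD=6.4, CropC=2.5, CropH=3.0
Best worst-case = 8.4 → CropE.
Row maxima: CropF=15.0, CropG=19.2, CropE=17.7, CropD=20.0, CropC=15.4, CropH=16.8
Best best-case = 20.0 → CropD.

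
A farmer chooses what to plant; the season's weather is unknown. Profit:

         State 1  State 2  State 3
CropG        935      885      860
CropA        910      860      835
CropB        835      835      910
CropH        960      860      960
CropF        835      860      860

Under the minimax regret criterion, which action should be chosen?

Column bests: State 1=960, State 2=885, State 3=960.
CropG regrets: 25, 0, 100 → max 100
CropA regrets: 50, 25, 125 → max 125
CropB regrets: 125, 50, 50 → max 125
CropH regrets: 0, 25, 0 → max 25
CropF regrets: 125, 25, 100 → max 125
Smallest max regret = 25 → CropH.

CropH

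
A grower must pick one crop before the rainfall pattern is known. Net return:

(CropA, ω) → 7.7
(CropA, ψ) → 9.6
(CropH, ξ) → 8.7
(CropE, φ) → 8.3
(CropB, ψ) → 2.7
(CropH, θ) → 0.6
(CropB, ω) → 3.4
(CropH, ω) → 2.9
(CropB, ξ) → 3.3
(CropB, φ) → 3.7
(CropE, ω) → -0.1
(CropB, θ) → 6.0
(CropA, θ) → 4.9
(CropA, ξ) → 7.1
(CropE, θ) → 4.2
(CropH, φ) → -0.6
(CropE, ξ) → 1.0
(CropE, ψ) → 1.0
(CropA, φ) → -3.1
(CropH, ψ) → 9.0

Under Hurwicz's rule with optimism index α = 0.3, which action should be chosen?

CropH: 0.3·9.0 + 0.7·(-0.6) = 2.28
CropE: 0.3·8.3 + 0.7·(-0.1) = 2.42
CropA: 0.3·9.6 + 0.7·(-3.1) = 0.71
CropB: 0.3·6.0 + 0.7·2.7 = 3.69
Highest Hurwicz score = 3.69 → CropB.

CropB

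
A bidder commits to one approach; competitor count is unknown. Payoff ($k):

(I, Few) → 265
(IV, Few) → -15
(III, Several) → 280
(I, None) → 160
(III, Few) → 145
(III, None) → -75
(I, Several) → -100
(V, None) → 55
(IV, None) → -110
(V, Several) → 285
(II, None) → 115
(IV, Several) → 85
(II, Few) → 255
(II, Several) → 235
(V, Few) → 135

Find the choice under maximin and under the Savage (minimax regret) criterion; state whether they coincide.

maximin → II; minimax regret → II (agree)

Row minima: I=-100, II=115, III=-75, IV=-110, V=55
Best worst-case = 115 → II.
Column bests: None=160, Few=265, Several=285.
I regrets: 0, 0, 385 → max 385
II regrets: 45, 10, 50 → max 50
III regrets: 235, 120, 5 → max 235
IV regrets: 270, 280, 200 → max 280
V regrets: 105, 130, 0 → max 130
Smallest max regret = 50 → II.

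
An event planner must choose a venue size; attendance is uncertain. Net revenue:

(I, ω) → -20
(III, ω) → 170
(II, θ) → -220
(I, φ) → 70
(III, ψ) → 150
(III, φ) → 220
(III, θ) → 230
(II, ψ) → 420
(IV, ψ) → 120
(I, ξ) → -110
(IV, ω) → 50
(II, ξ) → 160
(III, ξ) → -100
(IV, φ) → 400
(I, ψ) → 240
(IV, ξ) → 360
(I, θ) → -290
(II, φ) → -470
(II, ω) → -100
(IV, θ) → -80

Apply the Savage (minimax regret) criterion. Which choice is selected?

IV

Column bests: θ=230, φ=400, ψ=420, ω=170, ξ=360.
I regrets: 520, 330, 180, 190, 470 → max 520
II regrets: 450, 870, 0, 270, 200 → max 870
III regrets: 0, 180, 270, 0, 460 → max 460
IV regrets: 310, 0, 300, 120, 0 → max 310
Smallest max regret = 310 → IV.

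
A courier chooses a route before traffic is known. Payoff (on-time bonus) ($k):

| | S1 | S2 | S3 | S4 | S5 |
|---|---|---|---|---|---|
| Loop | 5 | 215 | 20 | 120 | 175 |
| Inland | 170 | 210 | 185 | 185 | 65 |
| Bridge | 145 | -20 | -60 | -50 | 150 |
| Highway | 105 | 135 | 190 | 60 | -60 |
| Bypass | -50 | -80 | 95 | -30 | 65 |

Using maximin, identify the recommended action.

Row minima: Loop=5, Inland=65, Bridge=-60, Highway=-60, Bypass=-80
Best worst-case = 65 → Inland.

Inland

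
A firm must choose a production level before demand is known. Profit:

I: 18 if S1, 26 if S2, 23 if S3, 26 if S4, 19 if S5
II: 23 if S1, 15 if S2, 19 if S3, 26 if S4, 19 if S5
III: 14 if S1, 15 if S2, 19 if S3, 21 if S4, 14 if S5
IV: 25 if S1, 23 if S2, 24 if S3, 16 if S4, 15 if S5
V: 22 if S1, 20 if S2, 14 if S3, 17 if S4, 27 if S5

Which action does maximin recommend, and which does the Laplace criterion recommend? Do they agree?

maximin → I; laplace → I (agree)

Row minima: I=18, II=15, III=14, IV=15, V=14
Best worst-case = 18 → I.
Row averages: I=22.4, II=20.4, III=16.6, IV=20.6, V=20
Highest average = 22.4 → I.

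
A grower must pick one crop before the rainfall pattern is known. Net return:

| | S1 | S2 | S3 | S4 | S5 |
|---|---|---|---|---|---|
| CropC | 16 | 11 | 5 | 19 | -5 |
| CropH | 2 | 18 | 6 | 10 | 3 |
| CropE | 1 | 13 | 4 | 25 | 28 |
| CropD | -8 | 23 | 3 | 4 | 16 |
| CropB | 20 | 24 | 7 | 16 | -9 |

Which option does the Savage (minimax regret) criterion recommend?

Column bests: S1=20, S2=24, S3=7, S4=25, S5=28.
CropC regrets: 4, 13, 2, 6, 33 → max 33
CropH regrets: 18, 6, 1, 15, 25 → max 25
CropE regrets: 19, 11, 3, 0, 0 → max 19
CropD regrets: 28, 1, 4, 21, 12 → max 28
CropB regrets: 0, 0, 0, 9, 37 → max 37
Smallest max regret = 19 → CropE.

CropE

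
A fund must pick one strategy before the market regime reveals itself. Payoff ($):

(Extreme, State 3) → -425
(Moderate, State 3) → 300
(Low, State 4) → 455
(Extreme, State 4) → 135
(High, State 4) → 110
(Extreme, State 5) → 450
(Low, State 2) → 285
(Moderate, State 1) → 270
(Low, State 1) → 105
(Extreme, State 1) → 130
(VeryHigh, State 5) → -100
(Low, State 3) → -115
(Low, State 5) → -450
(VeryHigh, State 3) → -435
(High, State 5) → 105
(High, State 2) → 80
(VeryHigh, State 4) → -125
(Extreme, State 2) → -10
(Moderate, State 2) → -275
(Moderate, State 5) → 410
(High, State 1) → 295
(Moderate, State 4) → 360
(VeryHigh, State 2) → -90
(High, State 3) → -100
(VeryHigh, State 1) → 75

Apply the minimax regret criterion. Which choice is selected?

High

Column bests: State 1=295, State 2=285, State 3=300, State 4=455, State 5=450.
Low regrets: 190, 0, 415, 0, 900 → max 900
Moderate regrets: 25, 560, 0, 95, 40 → max 560
High regrets: 0, 205, 400, 345, 345 → max 400
VeryHigh regrets: 220, 375, 735, 580, 550 → max 735
Extreme regrets: 165, 295, 725, 320, 0 → max 725
Smallest max regret = 400 → High.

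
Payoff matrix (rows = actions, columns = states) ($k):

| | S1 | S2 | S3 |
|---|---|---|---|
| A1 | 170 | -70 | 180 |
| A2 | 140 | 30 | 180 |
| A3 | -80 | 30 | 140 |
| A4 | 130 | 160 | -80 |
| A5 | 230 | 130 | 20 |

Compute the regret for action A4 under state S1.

Best payoff under S1 is 230.
Regret = 230 − 130 = 100.

100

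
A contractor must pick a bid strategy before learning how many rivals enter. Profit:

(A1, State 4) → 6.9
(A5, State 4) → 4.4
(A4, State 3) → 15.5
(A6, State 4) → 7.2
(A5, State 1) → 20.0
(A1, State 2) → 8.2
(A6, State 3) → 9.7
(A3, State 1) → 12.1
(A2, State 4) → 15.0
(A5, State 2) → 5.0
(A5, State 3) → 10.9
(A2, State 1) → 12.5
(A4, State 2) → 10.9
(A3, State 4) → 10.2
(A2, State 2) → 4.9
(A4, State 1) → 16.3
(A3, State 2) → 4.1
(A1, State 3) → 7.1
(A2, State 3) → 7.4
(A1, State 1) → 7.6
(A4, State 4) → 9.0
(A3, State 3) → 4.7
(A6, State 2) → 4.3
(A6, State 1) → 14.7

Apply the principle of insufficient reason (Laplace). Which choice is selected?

Row averages: A1=7.45, A2=9.95, A3=7.775, A4=12.925, A5=10.075, A6=8.975
Highest average = 12.925 → A4.

A4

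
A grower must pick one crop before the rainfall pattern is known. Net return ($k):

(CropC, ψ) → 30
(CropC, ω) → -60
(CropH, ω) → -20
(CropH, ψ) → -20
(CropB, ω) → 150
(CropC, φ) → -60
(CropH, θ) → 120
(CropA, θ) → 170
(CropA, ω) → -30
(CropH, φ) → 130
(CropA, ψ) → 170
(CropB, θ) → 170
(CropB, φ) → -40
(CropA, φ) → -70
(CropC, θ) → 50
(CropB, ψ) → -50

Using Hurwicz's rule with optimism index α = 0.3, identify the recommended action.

CropH

CropA: 0.3·170 + 0.7·(-70) = 2
CropH: 0.3·130 + 0.7·(-20) = 25
CropB: 0.3·170 + 0.7·(-50) = 16
CropC: 0.3·50 + 0.7·(-60) = -27
Highest Hurwicz score = 25 → CropH.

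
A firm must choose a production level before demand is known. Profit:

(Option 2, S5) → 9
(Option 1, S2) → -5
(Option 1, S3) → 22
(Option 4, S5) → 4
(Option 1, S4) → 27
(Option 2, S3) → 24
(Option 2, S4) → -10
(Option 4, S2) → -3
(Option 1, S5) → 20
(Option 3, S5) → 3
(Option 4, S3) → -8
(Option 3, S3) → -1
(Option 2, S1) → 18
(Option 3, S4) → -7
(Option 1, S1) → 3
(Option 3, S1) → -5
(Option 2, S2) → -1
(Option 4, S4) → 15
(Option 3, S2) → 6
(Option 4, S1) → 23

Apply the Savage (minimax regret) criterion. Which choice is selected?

Option 1

Column bests: S1=23, S2=6, S3=24, S4=27, S5=20.
Option 1 regrets: 20, 11, 2, 0, 0 → max 20
Option 2 regrets: 5, 7, 0, 37, 11 → max 37
Option 3 regrets: 28, 0, 25, 34, 17 → max 34
Option 4 regrets: 0, 9, 32, 12, 16 → max 32
Smallest max regret = 20 → Option 1.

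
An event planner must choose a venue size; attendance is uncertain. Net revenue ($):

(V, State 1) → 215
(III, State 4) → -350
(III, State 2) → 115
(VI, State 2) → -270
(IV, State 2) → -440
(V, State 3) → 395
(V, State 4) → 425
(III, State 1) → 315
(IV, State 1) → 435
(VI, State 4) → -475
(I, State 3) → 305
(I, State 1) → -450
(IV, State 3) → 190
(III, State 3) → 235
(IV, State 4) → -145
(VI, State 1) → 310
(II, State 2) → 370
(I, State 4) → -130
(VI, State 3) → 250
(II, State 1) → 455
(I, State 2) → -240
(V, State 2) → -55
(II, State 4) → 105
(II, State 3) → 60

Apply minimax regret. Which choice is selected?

Column bests: State 1=455, State 2=370, State 3=395, State 4=425.
I regrets: 905, 610, 90, 555 → max 905
II regrets: 0, 0, 335, 320 → max 335
III regrets: 140, 255, 160, 775 → max 775
IV regrets: 20, 810, 205, 570 → max 810
V regrets: 240, 425, 0, 0 → max 425
VI regrets: 145, 640, 145, 900 → max 900
Smallest max regret = 335 → II.

II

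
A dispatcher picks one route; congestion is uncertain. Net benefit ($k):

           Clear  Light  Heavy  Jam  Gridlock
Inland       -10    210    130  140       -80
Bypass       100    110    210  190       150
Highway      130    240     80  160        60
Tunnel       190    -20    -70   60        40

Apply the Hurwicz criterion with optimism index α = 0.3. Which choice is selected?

Inland: 0.3·210 + 0.7·(-80) = 7
Bypass: 0.3·210 + 0.7·100 = 133
Highway: 0.3·240 + 0.7·60 = 114
Tunnel: 0.3·190 + 0.7·(-70) = 8
Highest Hurwicz score = 133 → Bypass.

Bypass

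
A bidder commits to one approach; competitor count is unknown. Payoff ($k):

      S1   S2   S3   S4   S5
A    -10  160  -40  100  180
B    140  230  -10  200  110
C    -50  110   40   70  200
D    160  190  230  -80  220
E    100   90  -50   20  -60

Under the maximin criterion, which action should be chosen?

Row minima: A=-40, B=-10, C=-50, D=-80, E=-60
Best worst-case = -10 → B.

B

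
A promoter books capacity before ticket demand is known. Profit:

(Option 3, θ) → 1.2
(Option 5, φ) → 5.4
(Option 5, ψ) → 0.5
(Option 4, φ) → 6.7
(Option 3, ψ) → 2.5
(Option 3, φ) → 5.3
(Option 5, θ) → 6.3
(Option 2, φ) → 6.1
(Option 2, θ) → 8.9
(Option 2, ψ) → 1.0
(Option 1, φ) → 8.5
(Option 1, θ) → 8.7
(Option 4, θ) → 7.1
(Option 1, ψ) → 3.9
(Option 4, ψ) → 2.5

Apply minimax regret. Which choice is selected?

Column bests: θ=8.9, φ=8.5, ψ=3.9.
Option 1 regrets: 0.2, 0.0, 0.0 → max 0.2
Option 2 regrets: 0.0, 2.4, 2.9 → max 2.9
Option 3 regrets: 7.7, 3.2, 1.4 → max 7.7
Option 4 regrets: 1.8, 1.8, 1.4 → max 1.8
Option 5 regrets: 2.6, 3.1, 3.4 → max 3.4
Smallest max regret = 0.2 → Option 1.

Option 1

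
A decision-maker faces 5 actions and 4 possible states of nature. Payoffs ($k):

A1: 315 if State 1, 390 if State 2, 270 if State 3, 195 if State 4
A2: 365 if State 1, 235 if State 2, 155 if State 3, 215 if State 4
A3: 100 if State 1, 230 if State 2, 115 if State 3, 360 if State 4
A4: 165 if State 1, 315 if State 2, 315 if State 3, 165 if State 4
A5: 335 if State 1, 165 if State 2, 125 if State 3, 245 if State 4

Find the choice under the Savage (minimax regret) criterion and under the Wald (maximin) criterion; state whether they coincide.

minimax regret → A2; maximin → A1 (disagree)

Column bests: State 1=365, State 2=390, State 3=315, State 4=360.
A1 regrets: 50, 0, 45, 165 → max 165
A2 regrets: 0, 155, 160, 145 → max 160
A3 regrets: 265, 160, 200, 0 → max 265
A4 regrets: 200, 75, 0, 195 → max 200
A5 regrets: 30, 225, 190, 115 → max 225
Smallest max regret = 160 → A2.
Row minima: A1=195, A2=155, A3=100, A4=165, A5=125
Best worst-case = 195 → A1.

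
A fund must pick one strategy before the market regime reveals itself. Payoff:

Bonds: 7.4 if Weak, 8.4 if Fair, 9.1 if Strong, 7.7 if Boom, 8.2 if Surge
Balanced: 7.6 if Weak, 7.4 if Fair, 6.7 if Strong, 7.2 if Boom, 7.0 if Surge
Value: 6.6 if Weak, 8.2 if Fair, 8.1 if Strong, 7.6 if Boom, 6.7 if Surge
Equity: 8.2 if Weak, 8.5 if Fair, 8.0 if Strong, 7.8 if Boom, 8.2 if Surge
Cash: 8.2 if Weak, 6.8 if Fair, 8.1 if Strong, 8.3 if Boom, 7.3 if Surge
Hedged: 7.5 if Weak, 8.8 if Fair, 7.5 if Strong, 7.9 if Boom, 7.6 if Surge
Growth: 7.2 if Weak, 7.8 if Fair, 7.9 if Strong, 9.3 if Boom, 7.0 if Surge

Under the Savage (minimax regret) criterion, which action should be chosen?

Growth

Column bests: Weak=8.2, Fair=8.8, Strong=9.1, Boom=9.3, Surge=8.2.
Bonds regrets: 0.8, 0.4, 0.0, 1.6, 0.0 → max 1.6
Balanced regrets: 0.6, 1.4, 2.4, 2.1, 1.2 → max 2.4
Value regrets: 1.6, 0.6, 1.0, 1.7, 1.5 → max 1.7
Equity regrets: 0.0, 0.3, 1.1, 1.5, 0.0 → max 1.5
Cash regrets: 0.0, 2.0, 1.0, 1.0, 0.9 → max 2.0
Hedged regrets: 0.7, 0.0, 1.6, 1.4, 0.6 → max 1.6
Growth regrets: 1.0, 1.0, 1.2, 0.0, 1.2 → max 1.2
Smallest max regret = 1.2 → Growth.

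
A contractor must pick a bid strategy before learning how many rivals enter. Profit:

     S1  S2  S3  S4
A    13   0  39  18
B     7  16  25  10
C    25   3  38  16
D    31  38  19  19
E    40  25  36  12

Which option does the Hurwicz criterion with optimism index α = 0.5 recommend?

D

A: 0.5·39 + 0.5·0 = 19.5
B: 0.5·25 + 0.5·7 = 16
C: 0.5·38 + 0.5·3 = 20.5
D: 0.5·38 + 0.5·19 = 28.5
E: 0.5·40 + 0.5·12 = 26
Highest Hurwicz score = 28.5 → D.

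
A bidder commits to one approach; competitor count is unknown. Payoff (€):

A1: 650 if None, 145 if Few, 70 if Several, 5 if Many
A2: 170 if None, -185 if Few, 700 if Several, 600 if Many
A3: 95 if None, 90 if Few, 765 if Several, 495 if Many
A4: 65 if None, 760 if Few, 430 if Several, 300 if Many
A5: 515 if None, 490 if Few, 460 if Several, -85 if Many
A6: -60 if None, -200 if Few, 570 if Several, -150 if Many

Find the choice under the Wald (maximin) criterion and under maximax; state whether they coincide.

maximin → A3; maximax → A3 (agree)

Row minima: A1=5, A2=-185, A3=90, A4=65, A5=-85, A6=-200
Best worst-case = 90 → A3.
Row maxima: A1=650, A2=700, A3=765, A4=760, A5=515, A6=570
Best best-case = 765 → A3.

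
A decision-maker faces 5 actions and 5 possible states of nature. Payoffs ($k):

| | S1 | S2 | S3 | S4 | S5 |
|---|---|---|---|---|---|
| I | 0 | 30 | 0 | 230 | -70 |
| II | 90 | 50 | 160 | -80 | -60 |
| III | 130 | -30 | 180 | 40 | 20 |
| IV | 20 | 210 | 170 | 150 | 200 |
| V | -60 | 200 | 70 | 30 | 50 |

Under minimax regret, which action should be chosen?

Column bests: S1=130, S2=210, S3=180, S4=230, S5=200.
I regrets: 130, 180, 180, 0, 270 → max 270
II regrets: 40, 160, 20, 310, 260 → max 310
III regrets: 0, 240, 0, 190, 180 → max 240
IV regrets: 110, 0, 10, 80, 0 → max 110
V regrets: 190, 10, 110, 200, 150 → max 200
Smallest max regret = 110 → IV.

IV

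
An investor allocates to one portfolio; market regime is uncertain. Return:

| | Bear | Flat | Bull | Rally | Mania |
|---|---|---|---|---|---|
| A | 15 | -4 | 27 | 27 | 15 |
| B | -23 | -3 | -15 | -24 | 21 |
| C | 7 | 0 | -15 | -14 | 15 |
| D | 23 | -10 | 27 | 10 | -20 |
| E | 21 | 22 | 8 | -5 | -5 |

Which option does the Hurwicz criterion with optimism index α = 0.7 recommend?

A

A: 0.7·27 + 0.3·(-4) = 17.7
B: 0.7·21 + 0.3·(-24) = 7.5
C: 0.7·15 + 0.3·(-15) = 6
D: 0.7·27 + 0.3·(-20) = 12.9
E: 0.7·22 + 0.3·(-5) = 13.9
Highest Hurwicz score = 17.7 → A.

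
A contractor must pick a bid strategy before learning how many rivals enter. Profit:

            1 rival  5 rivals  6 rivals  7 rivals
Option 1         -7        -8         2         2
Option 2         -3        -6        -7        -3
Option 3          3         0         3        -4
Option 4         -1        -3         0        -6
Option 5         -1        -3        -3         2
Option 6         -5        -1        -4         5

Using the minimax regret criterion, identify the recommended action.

Option 5

Column bests: 1 rival=3, 5 rivals=0, 6 rivals=3, 7 rivals=5.
Option 1 regrets: 10, 8, 1, 3 → max 10
Option 2 regrets: 6, 6, 10, 8 → max 10
Option 3 regrets: 0, 0, 0, 9 → max 9
Option 4 regrets: 4, 3, 3, 11 → max 11
Option 5 regrets: 4, 3, 6, 3 → max 6
Option 6 regrets: 8, 1, 7, 0 → max 8
Smallest max regret = 6 → Option 5.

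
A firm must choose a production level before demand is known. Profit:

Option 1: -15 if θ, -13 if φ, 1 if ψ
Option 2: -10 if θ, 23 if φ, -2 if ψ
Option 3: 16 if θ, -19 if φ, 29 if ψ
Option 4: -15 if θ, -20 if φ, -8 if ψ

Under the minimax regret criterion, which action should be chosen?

Option 2

Column bests: θ=16, φ=23, ψ=29.
Option 1 regrets: 31, 36, 28 → max 36
Option 2 regrets: 26, 0, 31 → max 31
Option 3 regrets: 0, 42, 0 → max 42
Option 4 regrets: 31, 43, 37 → max 43
Smallest max regret = 31 → Option 2.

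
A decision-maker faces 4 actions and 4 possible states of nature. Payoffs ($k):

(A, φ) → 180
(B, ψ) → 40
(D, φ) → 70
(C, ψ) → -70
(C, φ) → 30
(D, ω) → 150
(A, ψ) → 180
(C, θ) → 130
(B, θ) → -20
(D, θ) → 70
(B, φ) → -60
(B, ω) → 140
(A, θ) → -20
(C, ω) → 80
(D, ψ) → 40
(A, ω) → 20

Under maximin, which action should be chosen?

Row minima: A=-20, B=-60, C=-70, D=40
Best worst-case = 40 → D.

D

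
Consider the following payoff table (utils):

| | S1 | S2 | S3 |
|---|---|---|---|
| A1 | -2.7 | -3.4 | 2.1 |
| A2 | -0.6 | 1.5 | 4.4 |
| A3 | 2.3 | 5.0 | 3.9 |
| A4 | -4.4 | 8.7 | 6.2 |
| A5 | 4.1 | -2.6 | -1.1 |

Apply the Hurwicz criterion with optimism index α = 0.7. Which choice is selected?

A1: 0.7·2.1 + 0.3·(-3.4) = 0.45
A2: 0.7·4.4 + 0.3·(-0.6) = 2.9
A3: 0.7·5.0 + 0.3·2.3 = 4.19
A4: 0.7·8.7 + 0.3·(-4.4) = 4.77
A5: 0.7·4.1 + 0.3·(-2.6) = 2.09
Highest Hurwicz score = 4.77 → A4.

A4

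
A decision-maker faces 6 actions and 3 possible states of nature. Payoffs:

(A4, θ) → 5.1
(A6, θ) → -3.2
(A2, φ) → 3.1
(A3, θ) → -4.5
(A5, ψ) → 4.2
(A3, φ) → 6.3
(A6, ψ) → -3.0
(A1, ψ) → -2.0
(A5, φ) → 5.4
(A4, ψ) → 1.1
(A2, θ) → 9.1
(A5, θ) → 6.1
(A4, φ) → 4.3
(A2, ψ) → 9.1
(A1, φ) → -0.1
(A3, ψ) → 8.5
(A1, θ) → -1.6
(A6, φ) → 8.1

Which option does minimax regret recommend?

A5

Column bests: θ=9.1, φ=8.1, ψ=9.1.
A1 regrets: 10.7, 8.2, 11.1 → max 11.1
A2 regrets: 0.0, 5.0, 0.0 → max 5.0
A3 regrets: 13.6, 1.8, 0.6 → max 13.6
A4 regrets: 4.0, 3.8, 8.0 → max 8.0
A5 regrets: 3.0, 2.7, 4.9 → max 4.9
A6 regrets: 12.3, 0.0, 12.1 → max 12.3
Smallest max regret = 4.9 → A5.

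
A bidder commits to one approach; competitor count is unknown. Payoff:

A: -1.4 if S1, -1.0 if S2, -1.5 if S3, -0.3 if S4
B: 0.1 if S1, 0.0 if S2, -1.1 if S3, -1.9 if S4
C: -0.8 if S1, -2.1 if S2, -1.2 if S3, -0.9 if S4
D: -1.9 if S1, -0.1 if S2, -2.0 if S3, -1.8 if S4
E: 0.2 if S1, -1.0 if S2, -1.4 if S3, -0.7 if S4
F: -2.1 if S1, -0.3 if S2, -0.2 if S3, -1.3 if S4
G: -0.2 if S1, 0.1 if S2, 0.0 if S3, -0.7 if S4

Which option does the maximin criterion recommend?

G

Row minima: A=-1.5, B=-1.9, C=-2.1, D=-2.0, E=-1.4, F=-2.1, G=-0.7
Best worst-case = -0.7 → G.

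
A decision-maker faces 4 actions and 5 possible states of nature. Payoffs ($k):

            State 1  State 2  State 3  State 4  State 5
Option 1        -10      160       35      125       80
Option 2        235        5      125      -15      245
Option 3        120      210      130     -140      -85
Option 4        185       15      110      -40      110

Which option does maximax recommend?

Option 2

Row maxima: Option 1=160, Option 2=245, Option 3=210, Option 4=185
Best best-case = 245 → Option 2.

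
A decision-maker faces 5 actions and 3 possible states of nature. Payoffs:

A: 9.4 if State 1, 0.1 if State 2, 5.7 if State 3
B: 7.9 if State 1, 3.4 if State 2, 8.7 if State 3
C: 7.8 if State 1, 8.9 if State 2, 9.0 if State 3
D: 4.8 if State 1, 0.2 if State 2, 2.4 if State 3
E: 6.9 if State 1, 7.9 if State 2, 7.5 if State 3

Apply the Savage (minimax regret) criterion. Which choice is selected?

Column bests: State 1=9.4, State 2=8.9, State 3=9.0.
A regrets: 0.0, 8.8, 3.3 → max 8.8
B regrets: 1.5, 5.5, 0.3 → max 5.5
C regrets: 1.6, 0.0, 0.0 → max 1.6
D regrets: 4.6, 8.7, 6.6 → max 8.7
E regrets: 2.5, 1.0, 1.5 → max 2.5
Smallest max regret = 1.6 → C.

C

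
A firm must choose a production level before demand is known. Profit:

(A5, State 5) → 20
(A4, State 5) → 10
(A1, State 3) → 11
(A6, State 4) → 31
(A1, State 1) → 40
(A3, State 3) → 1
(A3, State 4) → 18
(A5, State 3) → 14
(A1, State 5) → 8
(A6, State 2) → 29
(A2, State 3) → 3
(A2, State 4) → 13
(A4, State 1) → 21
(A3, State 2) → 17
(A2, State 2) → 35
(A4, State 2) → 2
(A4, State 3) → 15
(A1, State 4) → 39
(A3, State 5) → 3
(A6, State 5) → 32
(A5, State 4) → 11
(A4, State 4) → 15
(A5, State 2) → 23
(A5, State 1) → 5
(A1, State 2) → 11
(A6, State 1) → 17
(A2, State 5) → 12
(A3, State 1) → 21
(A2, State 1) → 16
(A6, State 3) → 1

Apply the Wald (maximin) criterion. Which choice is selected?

A1

Row minima: A1=8, A2=3, A3=1, A4=2, A5=5, A6=1
Best worst-case = 8 → A1.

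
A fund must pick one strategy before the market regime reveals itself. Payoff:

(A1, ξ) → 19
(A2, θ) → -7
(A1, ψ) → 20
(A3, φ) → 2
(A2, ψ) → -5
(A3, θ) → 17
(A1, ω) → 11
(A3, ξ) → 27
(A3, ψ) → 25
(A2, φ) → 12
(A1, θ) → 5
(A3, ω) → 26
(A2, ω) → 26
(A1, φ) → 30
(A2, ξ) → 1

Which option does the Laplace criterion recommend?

A3

Row averages: A1=17, A2=5.4, A3=19.4
Highest average = 19.4 → A3.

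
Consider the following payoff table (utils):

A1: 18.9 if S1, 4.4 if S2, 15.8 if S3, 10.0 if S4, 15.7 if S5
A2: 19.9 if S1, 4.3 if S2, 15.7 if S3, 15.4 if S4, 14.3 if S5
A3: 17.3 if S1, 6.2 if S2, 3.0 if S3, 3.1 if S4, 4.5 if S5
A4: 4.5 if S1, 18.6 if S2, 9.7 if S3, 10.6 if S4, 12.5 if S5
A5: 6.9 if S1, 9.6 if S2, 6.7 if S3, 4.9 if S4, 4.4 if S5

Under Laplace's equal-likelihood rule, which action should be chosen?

A2

Row averages: A1=12.96, A2=13.92, A3=6.82, A4=11.18, A5=6.5
Highest average = 13.92 → A2.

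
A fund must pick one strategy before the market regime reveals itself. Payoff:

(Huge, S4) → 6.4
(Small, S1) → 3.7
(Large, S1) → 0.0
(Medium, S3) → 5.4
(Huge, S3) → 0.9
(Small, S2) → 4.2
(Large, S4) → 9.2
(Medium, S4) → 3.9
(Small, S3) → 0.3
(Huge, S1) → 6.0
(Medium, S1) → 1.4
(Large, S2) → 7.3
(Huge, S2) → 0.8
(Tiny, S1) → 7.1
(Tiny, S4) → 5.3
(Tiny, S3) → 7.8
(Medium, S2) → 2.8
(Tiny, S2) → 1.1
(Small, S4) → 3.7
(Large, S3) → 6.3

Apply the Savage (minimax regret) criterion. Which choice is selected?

Medium

Column bests: S1=7.1, S2=7.3, S3=7.8, S4=9.2.
Tiny regrets: 0.0, 6.2, 0.0, 3.9 → max 6.2
Small regrets: 3.4, 3.1, 7.5, 5.5 → max 7.5
Medium regrets: 5.7, 4.5, 2.4, 5.3 → max 5.7
Large regrets: 7.1, 0.0, 1.5, 0.0 → max 7.1
Huge regrets: 1.1, 6.5, 6.9, 2.8 → max 6.9
Smallest max regret = 5.7 → Medium.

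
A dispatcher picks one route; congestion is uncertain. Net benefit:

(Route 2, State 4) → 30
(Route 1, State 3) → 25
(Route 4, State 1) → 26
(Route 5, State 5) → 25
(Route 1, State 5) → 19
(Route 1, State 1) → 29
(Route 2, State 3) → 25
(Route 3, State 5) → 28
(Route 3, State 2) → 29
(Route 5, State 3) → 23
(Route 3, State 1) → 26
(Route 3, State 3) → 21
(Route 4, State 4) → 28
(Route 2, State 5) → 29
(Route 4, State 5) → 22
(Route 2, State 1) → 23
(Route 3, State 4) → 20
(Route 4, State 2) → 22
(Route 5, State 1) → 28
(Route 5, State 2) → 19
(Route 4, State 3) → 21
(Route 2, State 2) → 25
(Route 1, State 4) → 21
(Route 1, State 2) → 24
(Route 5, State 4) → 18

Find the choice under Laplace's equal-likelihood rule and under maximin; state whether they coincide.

laplace → Route 2; maximin → Route 2 (agree)

Row averages: Route 1=23.6, Route 2=26.4, Route 3=24.8, Route 4=23.8, Route 5=22.6
Highest average = 26.4 → Route 2.
Row minima: Route 1=19, Route 2=23, Route 3=20, Route 4=21, Route 5=18
Best worst-case = 23 → Route 2.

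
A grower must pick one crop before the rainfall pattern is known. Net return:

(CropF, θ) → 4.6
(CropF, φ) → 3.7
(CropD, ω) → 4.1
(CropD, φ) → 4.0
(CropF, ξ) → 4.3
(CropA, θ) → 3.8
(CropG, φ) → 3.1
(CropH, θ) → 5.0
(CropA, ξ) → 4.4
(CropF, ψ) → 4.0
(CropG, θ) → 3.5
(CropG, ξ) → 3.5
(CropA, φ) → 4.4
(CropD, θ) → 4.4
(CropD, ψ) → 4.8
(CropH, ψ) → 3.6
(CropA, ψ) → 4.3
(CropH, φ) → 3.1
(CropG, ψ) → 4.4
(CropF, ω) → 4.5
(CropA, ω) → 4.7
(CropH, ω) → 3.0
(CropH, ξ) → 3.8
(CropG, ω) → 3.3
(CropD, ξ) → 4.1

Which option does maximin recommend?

CropD

Row minima: CropH=3.0, CropA=3.8, CropD=4.0, CropF=3.7, CropG=3.1
Best worst-case = 4.0 → CropD.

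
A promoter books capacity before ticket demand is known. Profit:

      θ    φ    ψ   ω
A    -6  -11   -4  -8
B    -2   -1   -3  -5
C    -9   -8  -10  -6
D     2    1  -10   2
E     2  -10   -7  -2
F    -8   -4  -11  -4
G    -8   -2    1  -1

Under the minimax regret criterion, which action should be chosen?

Column bests: θ=2, φ=1, ψ=1, ω=2.
A regrets: 8, 12, 5, 10 → max 12
B regrets: 4, 2, 4, 7 → max 7
C regrets: 11, 9, 11, 8 → max 11
D regrets: 0, 0, 11, 0 → max 11
E regrets: 0, 11, 8, 4 → max 11
F regrets: 10, 5, 12, 6 → max 12
G regrets: 10, 3, 0, 3 → max 10
Smallest max regret = 7 → B.

B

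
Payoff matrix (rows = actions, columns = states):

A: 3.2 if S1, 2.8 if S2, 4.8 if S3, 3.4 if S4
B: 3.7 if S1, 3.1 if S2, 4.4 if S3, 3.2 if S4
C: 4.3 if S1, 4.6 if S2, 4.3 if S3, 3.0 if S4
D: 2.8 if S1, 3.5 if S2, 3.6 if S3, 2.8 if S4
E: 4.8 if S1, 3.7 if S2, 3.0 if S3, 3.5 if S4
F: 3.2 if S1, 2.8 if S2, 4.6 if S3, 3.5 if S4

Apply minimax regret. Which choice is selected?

C

Column bests: S1=4.8, S2=4.6, S3=4.8, S4=3.5.
A regrets: 1.6, 1.8, 0.0, 0.1 → max 1.8
B regrets: 1.1, 1.5, 0.4, 0.3 → max 1.5
C regrets: 0.5, 0.0, 0.5, 0.5 → max 0.5
D regrets: 2.0, 1.1, 1.2, 0.7 → max 2.0
E regrets: 0.0, 0.9, 1.8, 0.0 → max 1.8
F regrets: 1.6, 1.8, 0.2, 0.0 → max 1.8
Smallest max regret = 0.5 → C.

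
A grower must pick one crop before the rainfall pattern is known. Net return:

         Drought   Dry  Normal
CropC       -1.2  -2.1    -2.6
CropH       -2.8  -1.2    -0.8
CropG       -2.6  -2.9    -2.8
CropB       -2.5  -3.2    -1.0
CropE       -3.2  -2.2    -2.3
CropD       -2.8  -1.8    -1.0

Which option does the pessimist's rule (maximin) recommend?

CropC

Row minima: CropC=-2.6, CropH=-2.8, CropG=-2.9, CropB=-3.2, CropE=-3.2, CropD=-2.8
Best worst-case = -2.6 → CropC.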